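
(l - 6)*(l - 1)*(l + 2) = l^3 - 5*l^2 - 8*l + 12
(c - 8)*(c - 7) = c^2 - 15*c + 56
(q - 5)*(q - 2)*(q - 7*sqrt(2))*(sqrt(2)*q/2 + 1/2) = sqrt(2)*q^4/2 - 13*q^3/2 - 7*sqrt(2)*q^3/2 + 3*sqrt(2)*q^2/2 + 91*q^2/2 - 65*q + 49*sqrt(2)*q/2 - 35*sqrt(2)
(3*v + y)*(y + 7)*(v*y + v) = 3*v^2*y^2 + 24*v^2*y + 21*v^2 + v*y^3 + 8*v*y^2 + 7*v*y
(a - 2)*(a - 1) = a^2 - 3*a + 2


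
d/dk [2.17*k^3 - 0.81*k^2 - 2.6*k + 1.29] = 6.51*k^2 - 1.62*k - 2.6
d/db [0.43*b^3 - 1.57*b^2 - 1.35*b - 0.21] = 1.29*b^2 - 3.14*b - 1.35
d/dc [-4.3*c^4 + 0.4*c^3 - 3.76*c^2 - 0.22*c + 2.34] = -17.2*c^3 + 1.2*c^2 - 7.52*c - 0.22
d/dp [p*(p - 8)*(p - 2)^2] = 4*p^3 - 36*p^2 + 72*p - 32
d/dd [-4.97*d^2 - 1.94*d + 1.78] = -9.94*d - 1.94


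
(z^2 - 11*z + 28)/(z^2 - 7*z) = (z - 4)/z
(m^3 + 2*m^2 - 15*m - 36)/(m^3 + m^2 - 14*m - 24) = (m + 3)/(m + 2)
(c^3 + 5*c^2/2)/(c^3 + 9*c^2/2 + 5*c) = c/(c + 2)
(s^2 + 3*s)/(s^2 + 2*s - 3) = s/(s - 1)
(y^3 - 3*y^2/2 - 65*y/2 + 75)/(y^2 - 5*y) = y + 7/2 - 15/y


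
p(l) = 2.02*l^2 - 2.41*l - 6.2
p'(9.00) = 33.95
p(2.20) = -1.73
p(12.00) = 255.76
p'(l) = 4.04*l - 2.41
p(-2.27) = 9.68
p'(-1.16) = -7.10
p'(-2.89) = -14.09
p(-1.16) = -0.69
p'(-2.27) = -11.58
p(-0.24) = -5.51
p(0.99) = -6.61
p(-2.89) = 17.64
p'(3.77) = 12.82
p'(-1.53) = -8.59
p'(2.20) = 6.48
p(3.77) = 13.42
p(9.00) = 135.73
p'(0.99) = 1.59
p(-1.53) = 2.22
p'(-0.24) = -3.38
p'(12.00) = 46.07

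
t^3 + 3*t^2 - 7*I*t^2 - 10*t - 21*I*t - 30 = (t + 3)*(t - 5*I)*(t - 2*I)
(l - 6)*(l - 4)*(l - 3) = l^3 - 13*l^2 + 54*l - 72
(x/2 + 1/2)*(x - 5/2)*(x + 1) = x^3/2 - x^2/4 - 2*x - 5/4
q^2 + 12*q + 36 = (q + 6)^2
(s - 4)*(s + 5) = s^2 + s - 20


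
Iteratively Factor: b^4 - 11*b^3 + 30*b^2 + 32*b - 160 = (b + 2)*(b^3 - 13*b^2 + 56*b - 80) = (b - 4)*(b + 2)*(b^2 - 9*b + 20) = (b - 4)^2*(b + 2)*(b - 5)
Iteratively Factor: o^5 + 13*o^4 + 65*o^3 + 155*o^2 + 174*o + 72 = (o + 4)*(o^4 + 9*o^3 + 29*o^2 + 39*o + 18) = (o + 1)*(o + 4)*(o^3 + 8*o^2 + 21*o + 18) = (o + 1)*(o + 3)*(o + 4)*(o^2 + 5*o + 6) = (o + 1)*(o + 3)^2*(o + 4)*(o + 2)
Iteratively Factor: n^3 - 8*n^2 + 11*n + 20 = (n - 4)*(n^2 - 4*n - 5) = (n - 5)*(n - 4)*(n + 1)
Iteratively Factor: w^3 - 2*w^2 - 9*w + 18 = (w - 3)*(w^2 + w - 6) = (w - 3)*(w - 2)*(w + 3)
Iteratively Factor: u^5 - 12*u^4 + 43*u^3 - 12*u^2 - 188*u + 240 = (u + 2)*(u^4 - 14*u^3 + 71*u^2 - 154*u + 120) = (u - 4)*(u + 2)*(u^3 - 10*u^2 + 31*u - 30) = (u - 4)*(u - 3)*(u + 2)*(u^2 - 7*u + 10) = (u - 4)*(u - 3)*(u - 2)*(u + 2)*(u - 5)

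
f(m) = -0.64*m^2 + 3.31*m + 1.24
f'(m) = 3.31 - 1.28*m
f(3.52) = 4.96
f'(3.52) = -1.20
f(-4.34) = -25.18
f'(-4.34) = 8.87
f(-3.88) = -21.24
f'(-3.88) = 8.28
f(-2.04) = -8.18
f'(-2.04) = 5.92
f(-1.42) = -4.75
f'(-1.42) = 5.13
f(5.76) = -0.93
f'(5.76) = -4.06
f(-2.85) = -13.39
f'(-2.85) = 6.96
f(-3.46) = -17.87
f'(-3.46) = 7.74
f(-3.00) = -14.45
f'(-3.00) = 7.15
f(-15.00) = -192.41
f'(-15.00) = 22.51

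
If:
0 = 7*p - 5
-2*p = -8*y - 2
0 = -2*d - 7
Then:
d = -7/2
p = 5/7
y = -1/14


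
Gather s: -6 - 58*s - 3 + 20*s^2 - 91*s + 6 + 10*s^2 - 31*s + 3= 30*s^2 - 180*s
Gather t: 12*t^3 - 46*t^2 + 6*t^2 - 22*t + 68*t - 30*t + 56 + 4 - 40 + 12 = 12*t^3 - 40*t^2 + 16*t + 32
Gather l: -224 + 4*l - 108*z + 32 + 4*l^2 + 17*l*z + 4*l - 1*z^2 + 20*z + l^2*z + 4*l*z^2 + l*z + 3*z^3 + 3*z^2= l^2*(z + 4) + l*(4*z^2 + 18*z + 8) + 3*z^3 + 2*z^2 - 88*z - 192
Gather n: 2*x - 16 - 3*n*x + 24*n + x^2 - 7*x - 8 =n*(24 - 3*x) + x^2 - 5*x - 24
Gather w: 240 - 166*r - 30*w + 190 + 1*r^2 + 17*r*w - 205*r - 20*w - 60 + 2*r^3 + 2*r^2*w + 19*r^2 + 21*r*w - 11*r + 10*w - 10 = 2*r^3 + 20*r^2 - 382*r + w*(2*r^2 + 38*r - 40) + 360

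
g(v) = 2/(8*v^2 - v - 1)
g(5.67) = 0.01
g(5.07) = 0.01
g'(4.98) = -0.00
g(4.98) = 0.01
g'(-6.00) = 0.00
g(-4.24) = 0.01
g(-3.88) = 0.02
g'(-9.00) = 0.00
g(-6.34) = 0.01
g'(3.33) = -0.01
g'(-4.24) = 0.01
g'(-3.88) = 0.01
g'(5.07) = -0.00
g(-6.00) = 0.01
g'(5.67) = -0.00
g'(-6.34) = 0.00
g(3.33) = 0.02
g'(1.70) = -0.13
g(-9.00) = 0.00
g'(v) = 2*(1 - 16*v)/(8*v^2 - v - 1)^2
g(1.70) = 0.10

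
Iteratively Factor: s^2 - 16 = (s + 4)*(s - 4)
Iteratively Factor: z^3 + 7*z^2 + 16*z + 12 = (z + 2)*(z^2 + 5*z + 6) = (z + 2)^2*(z + 3)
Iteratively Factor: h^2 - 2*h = (h)*(h - 2)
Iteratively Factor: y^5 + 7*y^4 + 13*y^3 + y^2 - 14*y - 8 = (y - 1)*(y^4 + 8*y^3 + 21*y^2 + 22*y + 8) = (y - 1)*(y + 2)*(y^3 + 6*y^2 + 9*y + 4) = (y - 1)*(y + 1)*(y + 2)*(y^2 + 5*y + 4) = (y - 1)*(y + 1)*(y + 2)*(y + 4)*(y + 1)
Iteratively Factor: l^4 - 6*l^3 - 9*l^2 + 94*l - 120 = (l - 2)*(l^3 - 4*l^2 - 17*l + 60) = (l - 2)*(l + 4)*(l^2 - 8*l + 15) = (l - 5)*(l - 2)*(l + 4)*(l - 3)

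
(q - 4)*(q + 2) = q^2 - 2*q - 8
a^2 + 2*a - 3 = (a - 1)*(a + 3)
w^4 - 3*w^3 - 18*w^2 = w^2*(w - 6)*(w + 3)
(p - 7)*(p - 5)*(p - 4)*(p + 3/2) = p^4 - 29*p^3/2 + 59*p^2 - 31*p/2 - 210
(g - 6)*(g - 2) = g^2 - 8*g + 12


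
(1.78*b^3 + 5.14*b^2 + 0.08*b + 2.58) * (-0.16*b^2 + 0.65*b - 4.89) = -0.2848*b^5 + 0.3346*b^4 - 5.376*b^3 - 25.4954*b^2 + 1.2858*b - 12.6162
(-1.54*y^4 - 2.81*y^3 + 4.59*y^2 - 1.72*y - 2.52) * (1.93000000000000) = -2.9722*y^4 - 5.4233*y^3 + 8.8587*y^2 - 3.3196*y - 4.8636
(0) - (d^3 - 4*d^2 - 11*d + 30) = -d^3 + 4*d^2 + 11*d - 30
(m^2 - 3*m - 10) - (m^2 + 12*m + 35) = -15*m - 45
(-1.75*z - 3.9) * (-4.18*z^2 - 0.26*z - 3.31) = 7.315*z^3 + 16.757*z^2 + 6.8065*z + 12.909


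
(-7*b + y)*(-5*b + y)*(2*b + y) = 70*b^3 + 11*b^2*y - 10*b*y^2 + y^3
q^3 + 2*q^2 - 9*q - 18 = (q - 3)*(q + 2)*(q + 3)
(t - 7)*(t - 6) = t^2 - 13*t + 42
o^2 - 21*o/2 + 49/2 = (o - 7)*(o - 7/2)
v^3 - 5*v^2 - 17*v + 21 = (v - 7)*(v - 1)*(v + 3)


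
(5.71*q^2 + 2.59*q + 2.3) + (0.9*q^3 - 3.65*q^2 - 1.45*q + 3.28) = 0.9*q^3 + 2.06*q^2 + 1.14*q + 5.58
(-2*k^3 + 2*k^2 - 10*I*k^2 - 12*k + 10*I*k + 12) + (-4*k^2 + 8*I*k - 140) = -2*k^3 - 2*k^2 - 10*I*k^2 - 12*k + 18*I*k - 128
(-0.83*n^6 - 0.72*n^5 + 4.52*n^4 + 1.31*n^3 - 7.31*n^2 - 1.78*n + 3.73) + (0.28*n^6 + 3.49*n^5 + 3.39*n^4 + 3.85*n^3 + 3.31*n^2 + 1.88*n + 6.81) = -0.55*n^6 + 2.77*n^5 + 7.91*n^4 + 5.16*n^3 - 4.0*n^2 + 0.0999999999999999*n + 10.54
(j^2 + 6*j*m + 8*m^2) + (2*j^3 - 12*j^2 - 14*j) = 2*j^3 - 11*j^2 + 6*j*m - 14*j + 8*m^2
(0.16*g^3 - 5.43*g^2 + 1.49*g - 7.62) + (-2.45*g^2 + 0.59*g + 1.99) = 0.16*g^3 - 7.88*g^2 + 2.08*g - 5.63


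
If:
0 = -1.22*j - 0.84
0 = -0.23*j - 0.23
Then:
No Solution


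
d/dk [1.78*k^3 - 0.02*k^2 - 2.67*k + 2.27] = 5.34*k^2 - 0.04*k - 2.67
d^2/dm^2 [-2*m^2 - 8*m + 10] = -4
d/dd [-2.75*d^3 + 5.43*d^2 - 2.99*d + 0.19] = -8.25*d^2 + 10.86*d - 2.99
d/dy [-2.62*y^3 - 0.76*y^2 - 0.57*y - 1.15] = -7.86*y^2 - 1.52*y - 0.57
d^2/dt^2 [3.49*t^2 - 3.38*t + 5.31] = 6.98000000000000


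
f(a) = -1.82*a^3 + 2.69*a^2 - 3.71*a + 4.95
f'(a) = -5.46*a^2 + 5.38*a - 3.71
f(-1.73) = 28.84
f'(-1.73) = -29.36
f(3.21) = -39.44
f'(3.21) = -42.70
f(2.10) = -7.83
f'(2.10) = -16.49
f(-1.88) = 33.53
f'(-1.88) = -33.12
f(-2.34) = 51.68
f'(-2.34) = -46.20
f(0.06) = 4.74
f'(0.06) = -3.41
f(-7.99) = 1134.67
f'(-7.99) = -395.26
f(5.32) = -212.69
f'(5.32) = -129.62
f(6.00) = -313.59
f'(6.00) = -167.99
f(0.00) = 4.95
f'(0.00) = -3.71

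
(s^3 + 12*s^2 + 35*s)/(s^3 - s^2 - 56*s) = (s + 5)/(s - 8)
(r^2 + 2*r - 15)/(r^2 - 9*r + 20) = (r^2 + 2*r - 15)/(r^2 - 9*r + 20)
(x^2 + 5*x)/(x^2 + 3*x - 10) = x/(x - 2)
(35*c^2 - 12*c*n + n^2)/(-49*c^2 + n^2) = (-5*c + n)/(7*c + n)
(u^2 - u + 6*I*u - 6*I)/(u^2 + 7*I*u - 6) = (u - 1)/(u + I)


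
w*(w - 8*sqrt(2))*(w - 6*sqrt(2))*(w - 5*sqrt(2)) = w^4 - 19*sqrt(2)*w^3 + 236*w^2 - 480*sqrt(2)*w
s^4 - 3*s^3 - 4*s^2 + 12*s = s*(s - 3)*(s - 2)*(s + 2)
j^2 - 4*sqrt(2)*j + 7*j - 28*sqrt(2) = (j + 7)*(j - 4*sqrt(2))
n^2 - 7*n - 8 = (n - 8)*(n + 1)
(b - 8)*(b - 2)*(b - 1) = b^3 - 11*b^2 + 26*b - 16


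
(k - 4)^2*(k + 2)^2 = k^4 - 4*k^3 - 12*k^2 + 32*k + 64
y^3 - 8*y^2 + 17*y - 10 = (y - 5)*(y - 2)*(y - 1)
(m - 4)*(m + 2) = m^2 - 2*m - 8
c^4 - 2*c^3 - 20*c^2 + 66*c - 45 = (c - 3)^2*(c - 1)*(c + 5)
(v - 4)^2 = v^2 - 8*v + 16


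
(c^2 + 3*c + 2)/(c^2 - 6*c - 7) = (c + 2)/(c - 7)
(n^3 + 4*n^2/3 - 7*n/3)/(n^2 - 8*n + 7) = n*(3*n + 7)/(3*(n - 7))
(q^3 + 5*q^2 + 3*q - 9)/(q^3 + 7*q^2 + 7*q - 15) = (q + 3)/(q + 5)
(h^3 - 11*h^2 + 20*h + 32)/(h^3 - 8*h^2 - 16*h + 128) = (h + 1)/(h + 4)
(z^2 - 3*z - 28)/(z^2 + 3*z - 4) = (z - 7)/(z - 1)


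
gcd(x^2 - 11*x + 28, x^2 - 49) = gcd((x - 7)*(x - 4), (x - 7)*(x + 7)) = x - 7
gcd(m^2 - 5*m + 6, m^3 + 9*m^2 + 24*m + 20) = 1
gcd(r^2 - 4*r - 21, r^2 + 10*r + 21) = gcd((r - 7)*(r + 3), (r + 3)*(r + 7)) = r + 3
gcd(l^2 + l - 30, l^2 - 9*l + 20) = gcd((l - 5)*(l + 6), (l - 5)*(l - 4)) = l - 5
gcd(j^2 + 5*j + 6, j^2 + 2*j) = j + 2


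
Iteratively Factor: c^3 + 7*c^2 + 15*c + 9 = (c + 3)*(c^2 + 4*c + 3) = (c + 1)*(c + 3)*(c + 3)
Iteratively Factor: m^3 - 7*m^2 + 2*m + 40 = (m - 4)*(m^2 - 3*m - 10) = (m - 4)*(m + 2)*(m - 5)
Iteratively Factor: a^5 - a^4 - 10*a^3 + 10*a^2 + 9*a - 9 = (a - 1)*(a^4 - 10*a^2 + 9) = (a - 1)*(a + 1)*(a^3 - a^2 - 9*a + 9) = (a - 1)^2*(a + 1)*(a^2 - 9) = (a - 3)*(a - 1)^2*(a + 1)*(a + 3)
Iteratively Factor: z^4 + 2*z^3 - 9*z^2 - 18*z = (z - 3)*(z^3 + 5*z^2 + 6*z) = z*(z - 3)*(z^2 + 5*z + 6) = z*(z - 3)*(z + 3)*(z + 2)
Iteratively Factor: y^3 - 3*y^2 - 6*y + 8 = (y + 2)*(y^2 - 5*y + 4) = (y - 1)*(y + 2)*(y - 4)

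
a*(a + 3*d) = a^2 + 3*a*d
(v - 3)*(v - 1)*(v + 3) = v^3 - v^2 - 9*v + 9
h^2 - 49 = (h - 7)*(h + 7)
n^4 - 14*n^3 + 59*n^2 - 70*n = n*(n - 7)*(n - 5)*(n - 2)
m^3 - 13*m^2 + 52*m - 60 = (m - 6)*(m - 5)*(m - 2)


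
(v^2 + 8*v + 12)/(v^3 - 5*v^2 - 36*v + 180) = (v + 2)/(v^2 - 11*v + 30)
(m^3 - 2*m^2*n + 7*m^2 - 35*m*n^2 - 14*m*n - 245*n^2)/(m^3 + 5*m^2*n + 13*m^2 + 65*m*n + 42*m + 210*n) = (m - 7*n)/(m + 6)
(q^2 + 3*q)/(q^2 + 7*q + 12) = q/(q + 4)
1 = 1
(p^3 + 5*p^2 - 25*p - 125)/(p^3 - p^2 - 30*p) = (p^2 - 25)/(p*(p - 6))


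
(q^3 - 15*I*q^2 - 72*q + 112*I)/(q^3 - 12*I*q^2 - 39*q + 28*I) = (q - 4*I)/(q - I)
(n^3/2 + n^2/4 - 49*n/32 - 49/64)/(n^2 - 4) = (32*n^3 + 16*n^2 - 98*n - 49)/(64*(n^2 - 4))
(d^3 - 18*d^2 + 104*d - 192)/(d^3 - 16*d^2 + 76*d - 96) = (d - 4)/(d - 2)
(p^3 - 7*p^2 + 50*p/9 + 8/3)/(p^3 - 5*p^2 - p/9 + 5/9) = (3*p^2 - 22*p + 24)/(3*p^2 - 16*p + 5)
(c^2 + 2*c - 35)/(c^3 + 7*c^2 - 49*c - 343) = (c - 5)/(c^2 - 49)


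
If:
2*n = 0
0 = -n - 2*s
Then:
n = 0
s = 0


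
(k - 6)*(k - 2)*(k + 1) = k^3 - 7*k^2 + 4*k + 12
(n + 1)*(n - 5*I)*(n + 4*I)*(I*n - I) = I*n^4 + n^3 + 19*I*n^2 - n - 20*I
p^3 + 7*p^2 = p^2*(p + 7)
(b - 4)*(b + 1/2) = b^2 - 7*b/2 - 2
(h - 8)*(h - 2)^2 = h^3 - 12*h^2 + 36*h - 32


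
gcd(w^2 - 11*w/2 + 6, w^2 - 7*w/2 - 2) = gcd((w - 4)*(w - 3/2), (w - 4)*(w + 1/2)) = w - 4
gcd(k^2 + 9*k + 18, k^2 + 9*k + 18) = k^2 + 9*k + 18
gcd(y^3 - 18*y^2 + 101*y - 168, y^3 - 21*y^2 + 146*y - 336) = y^2 - 15*y + 56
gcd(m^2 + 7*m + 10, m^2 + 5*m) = m + 5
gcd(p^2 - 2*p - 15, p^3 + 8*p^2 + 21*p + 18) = p + 3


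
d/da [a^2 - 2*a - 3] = 2*a - 2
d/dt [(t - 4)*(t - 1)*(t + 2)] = 3*t^2 - 6*t - 6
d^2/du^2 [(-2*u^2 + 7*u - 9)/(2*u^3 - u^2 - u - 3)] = 2*(-8*u^6 + 84*u^5 - 270*u^4 + 83*u^3 + 297*u^2 - 252*u - 21)/(8*u^9 - 12*u^8 - 6*u^7 - 25*u^6 + 39*u^5 + 24*u^4 + 35*u^3 - 36*u^2 - 27*u - 27)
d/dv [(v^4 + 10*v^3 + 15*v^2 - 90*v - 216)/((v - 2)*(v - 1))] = (2*v^5 + v^4 - 52*v^3 + 105*v^2 + 492*v - 828)/(v^4 - 6*v^3 + 13*v^2 - 12*v + 4)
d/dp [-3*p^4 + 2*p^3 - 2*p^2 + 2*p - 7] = -12*p^3 + 6*p^2 - 4*p + 2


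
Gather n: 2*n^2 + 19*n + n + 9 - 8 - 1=2*n^2 + 20*n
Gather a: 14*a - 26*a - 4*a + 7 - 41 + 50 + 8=24 - 16*a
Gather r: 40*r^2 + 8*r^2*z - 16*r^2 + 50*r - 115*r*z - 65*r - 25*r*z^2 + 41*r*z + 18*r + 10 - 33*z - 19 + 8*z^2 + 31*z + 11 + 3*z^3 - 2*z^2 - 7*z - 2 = r^2*(8*z + 24) + r*(-25*z^2 - 74*z + 3) + 3*z^3 + 6*z^2 - 9*z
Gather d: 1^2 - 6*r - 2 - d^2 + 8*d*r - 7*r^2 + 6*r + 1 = -d^2 + 8*d*r - 7*r^2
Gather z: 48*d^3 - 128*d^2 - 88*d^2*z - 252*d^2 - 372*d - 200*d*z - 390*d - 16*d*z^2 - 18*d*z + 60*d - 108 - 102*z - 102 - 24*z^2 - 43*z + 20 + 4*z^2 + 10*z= 48*d^3 - 380*d^2 - 702*d + z^2*(-16*d - 20) + z*(-88*d^2 - 218*d - 135) - 190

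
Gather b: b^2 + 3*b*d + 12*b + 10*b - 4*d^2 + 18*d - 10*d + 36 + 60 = b^2 + b*(3*d + 22) - 4*d^2 + 8*d + 96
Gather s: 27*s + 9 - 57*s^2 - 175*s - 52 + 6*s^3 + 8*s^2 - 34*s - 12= 6*s^3 - 49*s^2 - 182*s - 55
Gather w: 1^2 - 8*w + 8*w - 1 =0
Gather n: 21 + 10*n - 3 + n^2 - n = n^2 + 9*n + 18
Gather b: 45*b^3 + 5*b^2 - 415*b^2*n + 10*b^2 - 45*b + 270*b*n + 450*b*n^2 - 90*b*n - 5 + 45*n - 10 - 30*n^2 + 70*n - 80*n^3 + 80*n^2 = 45*b^3 + b^2*(15 - 415*n) + b*(450*n^2 + 180*n - 45) - 80*n^3 + 50*n^2 + 115*n - 15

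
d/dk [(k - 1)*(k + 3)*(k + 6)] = 3*k^2 + 16*k + 9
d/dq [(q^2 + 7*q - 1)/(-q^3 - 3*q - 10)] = (-(2*q + 7)*(q^3 + 3*q + 10) + 3*(q^2 + 1)*(q^2 + 7*q - 1))/(q^3 + 3*q + 10)^2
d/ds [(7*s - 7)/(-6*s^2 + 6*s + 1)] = 7*(6*s^2 - 12*s + 7)/(36*s^4 - 72*s^3 + 24*s^2 + 12*s + 1)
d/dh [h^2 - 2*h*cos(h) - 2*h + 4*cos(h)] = 2*h*sin(h) + 2*h - 4*sin(h) - 2*cos(h) - 2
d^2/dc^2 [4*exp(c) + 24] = 4*exp(c)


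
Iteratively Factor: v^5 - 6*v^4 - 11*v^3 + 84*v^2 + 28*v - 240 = (v - 5)*(v^4 - v^3 - 16*v^2 + 4*v + 48) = (v - 5)*(v + 2)*(v^3 - 3*v^2 - 10*v + 24) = (v - 5)*(v + 2)*(v + 3)*(v^2 - 6*v + 8) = (v - 5)*(v - 2)*(v + 2)*(v + 3)*(v - 4)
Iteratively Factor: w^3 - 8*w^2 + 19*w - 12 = (w - 1)*(w^2 - 7*w + 12) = (w - 3)*(w - 1)*(w - 4)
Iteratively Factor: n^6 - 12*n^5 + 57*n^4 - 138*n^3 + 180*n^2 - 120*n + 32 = (n - 1)*(n^5 - 11*n^4 + 46*n^3 - 92*n^2 + 88*n - 32) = (n - 2)*(n - 1)*(n^4 - 9*n^3 + 28*n^2 - 36*n + 16) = (n - 2)^2*(n - 1)*(n^3 - 7*n^2 + 14*n - 8) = (n - 2)^3*(n - 1)*(n^2 - 5*n + 4) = (n - 4)*(n - 2)^3*(n - 1)*(n - 1)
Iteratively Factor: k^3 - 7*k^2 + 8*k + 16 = (k - 4)*(k^2 - 3*k - 4) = (k - 4)^2*(k + 1)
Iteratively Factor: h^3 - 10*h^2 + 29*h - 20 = (h - 4)*(h^2 - 6*h + 5) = (h - 5)*(h - 4)*(h - 1)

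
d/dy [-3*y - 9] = -3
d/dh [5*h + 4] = 5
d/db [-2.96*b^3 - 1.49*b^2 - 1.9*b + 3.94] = -8.88*b^2 - 2.98*b - 1.9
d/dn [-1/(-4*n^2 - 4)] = -n/(2*(n^2 + 1)^2)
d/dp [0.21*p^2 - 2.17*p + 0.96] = 0.42*p - 2.17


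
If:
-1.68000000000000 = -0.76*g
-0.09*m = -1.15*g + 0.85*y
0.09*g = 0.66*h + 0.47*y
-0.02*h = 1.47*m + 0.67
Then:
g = 2.21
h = -1.86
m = -0.43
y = 3.04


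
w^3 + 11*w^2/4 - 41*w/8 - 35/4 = (w - 2)*(w + 5/4)*(w + 7/2)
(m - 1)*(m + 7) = m^2 + 6*m - 7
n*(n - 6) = n^2 - 6*n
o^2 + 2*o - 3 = (o - 1)*(o + 3)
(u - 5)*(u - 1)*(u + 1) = u^3 - 5*u^2 - u + 5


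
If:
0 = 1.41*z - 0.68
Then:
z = 0.48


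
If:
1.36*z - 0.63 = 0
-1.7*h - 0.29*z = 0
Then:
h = -0.08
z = 0.46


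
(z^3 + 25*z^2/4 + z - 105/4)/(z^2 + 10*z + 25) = (4*z^2 + 5*z - 21)/(4*(z + 5))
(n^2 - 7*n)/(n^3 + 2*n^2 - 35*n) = (n - 7)/(n^2 + 2*n - 35)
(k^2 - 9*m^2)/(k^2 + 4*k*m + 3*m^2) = (k - 3*m)/(k + m)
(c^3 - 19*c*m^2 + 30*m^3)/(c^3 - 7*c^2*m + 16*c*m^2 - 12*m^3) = (c + 5*m)/(c - 2*m)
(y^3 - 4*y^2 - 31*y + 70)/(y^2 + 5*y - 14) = (y^2 - 2*y - 35)/(y + 7)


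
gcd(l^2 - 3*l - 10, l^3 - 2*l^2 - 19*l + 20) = l - 5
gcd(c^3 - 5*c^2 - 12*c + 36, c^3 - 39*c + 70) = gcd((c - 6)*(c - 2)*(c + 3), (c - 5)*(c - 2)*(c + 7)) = c - 2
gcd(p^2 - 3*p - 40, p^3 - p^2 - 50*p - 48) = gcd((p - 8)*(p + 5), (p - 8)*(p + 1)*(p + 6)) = p - 8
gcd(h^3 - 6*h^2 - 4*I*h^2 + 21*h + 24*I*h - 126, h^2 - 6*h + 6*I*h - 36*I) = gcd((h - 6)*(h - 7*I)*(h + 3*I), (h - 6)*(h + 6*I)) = h - 6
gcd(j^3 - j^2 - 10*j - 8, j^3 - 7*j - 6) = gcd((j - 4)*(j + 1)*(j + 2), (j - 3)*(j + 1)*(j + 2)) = j^2 + 3*j + 2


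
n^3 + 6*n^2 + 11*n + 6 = (n + 1)*(n + 2)*(n + 3)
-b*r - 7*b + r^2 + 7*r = (-b + r)*(r + 7)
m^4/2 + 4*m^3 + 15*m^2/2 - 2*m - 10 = (m/2 + 1)*(m - 1)*(m + 2)*(m + 5)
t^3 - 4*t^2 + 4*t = t*(t - 2)^2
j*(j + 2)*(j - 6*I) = j^3 + 2*j^2 - 6*I*j^2 - 12*I*j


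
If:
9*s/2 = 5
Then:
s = 10/9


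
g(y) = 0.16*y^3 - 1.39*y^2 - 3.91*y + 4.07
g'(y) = 0.48*y^2 - 2.78*y - 3.91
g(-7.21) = -99.97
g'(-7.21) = 41.09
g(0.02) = 3.99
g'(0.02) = -3.97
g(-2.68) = 1.49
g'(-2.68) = 6.99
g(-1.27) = 6.47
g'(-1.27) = 0.39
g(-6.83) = -85.04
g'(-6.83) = 37.47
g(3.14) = -16.96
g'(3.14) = -7.91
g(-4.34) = -18.22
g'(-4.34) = 17.20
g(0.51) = 1.74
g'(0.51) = -5.20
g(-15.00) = -790.03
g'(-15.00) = 145.79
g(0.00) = 4.07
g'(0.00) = -3.91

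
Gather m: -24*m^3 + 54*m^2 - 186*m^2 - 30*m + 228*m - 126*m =-24*m^3 - 132*m^2 + 72*m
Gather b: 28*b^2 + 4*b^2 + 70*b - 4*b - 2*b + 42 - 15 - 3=32*b^2 + 64*b + 24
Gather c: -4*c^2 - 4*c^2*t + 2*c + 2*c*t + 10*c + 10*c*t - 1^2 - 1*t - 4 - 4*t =c^2*(-4*t - 4) + c*(12*t + 12) - 5*t - 5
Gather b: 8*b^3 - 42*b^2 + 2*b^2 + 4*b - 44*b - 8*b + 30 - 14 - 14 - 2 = 8*b^3 - 40*b^2 - 48*b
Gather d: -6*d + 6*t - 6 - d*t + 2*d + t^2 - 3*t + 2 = d*(-t - 4) + t^2 + 3*t - 4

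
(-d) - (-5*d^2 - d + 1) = 5*d^2 - 1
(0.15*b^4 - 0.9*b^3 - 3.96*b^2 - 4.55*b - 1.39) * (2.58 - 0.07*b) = -0.0105*b^5 + 0.45*b^4 - 2.0448*b^3 - 9.8983*b^2 - 11.6417*b - 3.5862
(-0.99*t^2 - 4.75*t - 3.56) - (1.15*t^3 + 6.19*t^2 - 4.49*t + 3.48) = -1.15*t^3 - 7.18*t^2 - 0.26*t - 7.04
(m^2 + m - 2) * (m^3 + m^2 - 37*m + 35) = m^5 + 2*m^4 - 38*m^3 - 4*m^2 + 109*m - 70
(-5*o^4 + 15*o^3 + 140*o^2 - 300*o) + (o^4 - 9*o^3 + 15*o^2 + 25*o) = -4*o^4 + 6*o^3 + 155*o^2 - 275*o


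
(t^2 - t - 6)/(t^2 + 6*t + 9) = (t^2 - t - 6)/(t^2 + 6*t + 9)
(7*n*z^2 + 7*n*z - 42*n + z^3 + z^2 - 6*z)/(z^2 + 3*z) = 7*n - 14*n/z + z - 2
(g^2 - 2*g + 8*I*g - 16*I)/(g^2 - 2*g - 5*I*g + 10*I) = (g + 8*I)/(g - 5*I)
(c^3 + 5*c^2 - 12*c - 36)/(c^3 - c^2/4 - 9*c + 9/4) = 4*(c^2 + 8*c + 12)/(4*c^2 + 11*c - 3)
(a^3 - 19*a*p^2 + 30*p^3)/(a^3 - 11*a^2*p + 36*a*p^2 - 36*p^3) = (-a - 5*p)/(-a + 6*p)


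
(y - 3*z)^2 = y^2 - 6*y*z + 9*z^2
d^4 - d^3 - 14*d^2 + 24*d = d*(d - 3)*(d - 2)*(d + 4)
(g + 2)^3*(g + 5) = g^4 + 11*g^3 + 42*g^2 + 68*g + 40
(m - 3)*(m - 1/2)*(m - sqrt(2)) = m^3 - 7*m^2/2 - sqrt(2)*m^2 + 3*m/2 + 7*sqrt(2)*m/2 - 3*sqrt(2)/2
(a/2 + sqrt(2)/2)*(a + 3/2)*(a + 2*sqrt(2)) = a^3/2 + 3*a^2/4 + 3*sqrt(2)*a^2/2 + 2*a + 9*sqrt(2)*a/4 + 3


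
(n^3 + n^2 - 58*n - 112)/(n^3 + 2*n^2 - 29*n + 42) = (n^2 - 6*n - 16)/(n^2 - 5*n + 6)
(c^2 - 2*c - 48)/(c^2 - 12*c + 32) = (c + 6)/(c - 4)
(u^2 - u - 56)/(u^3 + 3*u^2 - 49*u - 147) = (u - 8)/(u^2 - 4*u - 21)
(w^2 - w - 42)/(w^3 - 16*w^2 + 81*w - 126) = (w + 6)/(w^2 - 9*w + 18)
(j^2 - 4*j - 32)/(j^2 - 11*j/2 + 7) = 2*(j^2 - 4*j - 32)/(2*j^2 - 11*j + 14)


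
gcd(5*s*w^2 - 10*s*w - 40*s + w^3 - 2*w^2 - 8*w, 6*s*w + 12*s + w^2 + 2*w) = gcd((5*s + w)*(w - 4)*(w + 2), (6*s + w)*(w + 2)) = w + 2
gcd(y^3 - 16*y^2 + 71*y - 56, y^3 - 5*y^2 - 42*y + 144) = y - 8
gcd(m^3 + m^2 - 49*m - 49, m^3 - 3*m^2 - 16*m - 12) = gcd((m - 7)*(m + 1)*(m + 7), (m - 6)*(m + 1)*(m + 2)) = m + 1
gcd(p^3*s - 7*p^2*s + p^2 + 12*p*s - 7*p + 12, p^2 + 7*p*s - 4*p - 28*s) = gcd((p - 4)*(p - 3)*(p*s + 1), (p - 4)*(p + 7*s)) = p - 4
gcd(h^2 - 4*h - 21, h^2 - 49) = h - 7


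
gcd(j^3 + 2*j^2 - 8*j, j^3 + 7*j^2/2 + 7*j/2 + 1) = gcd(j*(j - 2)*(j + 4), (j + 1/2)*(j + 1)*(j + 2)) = 1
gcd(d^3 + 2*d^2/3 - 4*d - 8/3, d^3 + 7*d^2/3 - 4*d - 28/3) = d^2 - 4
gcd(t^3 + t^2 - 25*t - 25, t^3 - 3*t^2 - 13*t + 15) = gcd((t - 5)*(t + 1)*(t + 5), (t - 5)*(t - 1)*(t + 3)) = t - 5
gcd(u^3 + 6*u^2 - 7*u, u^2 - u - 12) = 1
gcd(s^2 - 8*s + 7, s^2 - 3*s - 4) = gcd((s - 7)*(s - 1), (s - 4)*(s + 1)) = 1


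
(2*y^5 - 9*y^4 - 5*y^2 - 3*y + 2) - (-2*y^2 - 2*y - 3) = 2*y^5 - 9*y^4 - 3*y^2 - y + 5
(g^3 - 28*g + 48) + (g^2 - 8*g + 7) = g^3 + g^2 - 36*g + 55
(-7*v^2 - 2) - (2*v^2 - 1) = -9*v^2 - 1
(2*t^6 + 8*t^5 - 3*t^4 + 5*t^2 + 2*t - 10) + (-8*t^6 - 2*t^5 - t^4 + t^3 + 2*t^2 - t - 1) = -6*t^6 + 6*t^5 - 4*t^4 + t^3 + 7*t^2 + t - 11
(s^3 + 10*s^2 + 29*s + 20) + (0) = s^3 + 10*s^2 + 29*s + 20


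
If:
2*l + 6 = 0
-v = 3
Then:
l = -3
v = -3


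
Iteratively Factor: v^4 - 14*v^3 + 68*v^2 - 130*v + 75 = (v - 5)*(v^3 - 9*v^2 + 23*v - 15) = (v - 5)*(v - 3)*(v^2 - 6*v + 5) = (v - 5)*(v - 3)*(v - 1)*(v - 5)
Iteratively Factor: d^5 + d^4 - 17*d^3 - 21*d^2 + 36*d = (d + 3)*(d^4 - 2*d^3 - 11*d^2 + 12*d) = (d - 4)*(d + 3)*(d^3 + 2*d^2 - 3*d) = (d - 4)*(d + 3)^2*(d^2 - d) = d*(d - 4)*(d + 3)^2*(d - 1)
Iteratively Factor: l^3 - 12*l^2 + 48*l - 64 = (l - 4)*(l^2 - 8*l + 16) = (l - 4)^2*(l - 4)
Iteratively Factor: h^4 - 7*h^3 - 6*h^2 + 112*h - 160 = (h - 4)*(h^3 - 3*h^2 - 18*h + 40) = (h - 5)*(h - 4)*(h^2 + 2*h - 8) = (h - 5)*(h - 4)*(h + 4)*(h - 2)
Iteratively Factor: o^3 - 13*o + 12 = (o + 4)*(o^2 - 4*o + 3) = (o - 3)*(o + 4)*(o - 1)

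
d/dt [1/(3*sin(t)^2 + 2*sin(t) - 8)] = -2*(3*sin(t) + 1)*cos(t)/(3*sin(t)^2 + 2*sin(t) - 8)^2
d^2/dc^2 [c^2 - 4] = 2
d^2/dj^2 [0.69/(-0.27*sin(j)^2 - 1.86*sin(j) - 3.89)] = (0.201204*sin(j)^4 + 1.039554*sin(j)^3 - 0.813510000000001*sin(j)^2 - 7.071534*sin(j) - 3.324834)/(0.27*sin(j)^2 + 1.86*sin(j) + 3.89)^3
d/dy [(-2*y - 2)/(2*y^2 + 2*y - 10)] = (-y^2 - y + (y + 1)*(2*y + 1) + 5)/(y^2 + y - 5)^2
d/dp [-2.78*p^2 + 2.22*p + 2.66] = 2.22 - 5.56*p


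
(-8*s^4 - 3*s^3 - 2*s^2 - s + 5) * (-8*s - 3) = 64*s^5 + 48*s^4 + 25*s^3 + 14*s^2 - 37*s - 15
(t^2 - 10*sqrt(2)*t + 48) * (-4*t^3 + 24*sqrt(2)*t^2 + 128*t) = -4*t^5 + 64*sqrt(2)*t^4 - 544*t^3 - 128*sqrt(2)*t^2 + 6144*t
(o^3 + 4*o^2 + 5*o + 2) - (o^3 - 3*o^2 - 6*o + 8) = 7*o^2 + 11*o - 6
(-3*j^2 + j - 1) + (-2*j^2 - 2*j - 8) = -5*j^2 - j - 9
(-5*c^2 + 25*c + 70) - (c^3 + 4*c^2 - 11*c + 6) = -c^3 - 9*c^2 + 36*c + 64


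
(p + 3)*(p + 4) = p^2 + 7*p + 12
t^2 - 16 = (t - 4)*(t + 4)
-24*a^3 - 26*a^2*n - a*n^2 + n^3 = (-6*a + n)*(a + n)*(4*a + n)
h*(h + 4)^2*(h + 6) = h^4 + 14*h^3 + 64*h^2 + 96*h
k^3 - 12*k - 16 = (k - 4)*(k + 2)^2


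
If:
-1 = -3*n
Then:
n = 1/3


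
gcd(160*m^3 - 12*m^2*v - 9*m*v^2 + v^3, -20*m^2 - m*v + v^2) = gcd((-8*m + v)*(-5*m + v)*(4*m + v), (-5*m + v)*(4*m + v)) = -20*m^2 - m*v + v^2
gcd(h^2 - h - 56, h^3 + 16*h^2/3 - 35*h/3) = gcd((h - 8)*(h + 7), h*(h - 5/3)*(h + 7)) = h + 7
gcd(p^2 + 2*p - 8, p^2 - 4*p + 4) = p - 2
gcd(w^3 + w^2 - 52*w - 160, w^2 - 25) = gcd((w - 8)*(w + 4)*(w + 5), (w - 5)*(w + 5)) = w + 5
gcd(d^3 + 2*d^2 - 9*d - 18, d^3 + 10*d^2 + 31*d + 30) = d^2 + 5*d + 6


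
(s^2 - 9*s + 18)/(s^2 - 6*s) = (s - 3)/s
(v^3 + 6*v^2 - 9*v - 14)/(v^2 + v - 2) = (v^3 + 6*v^2 - 9*v - 14)/(v^2 + v - 2)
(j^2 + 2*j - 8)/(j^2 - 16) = (j - 2)/(j - 4)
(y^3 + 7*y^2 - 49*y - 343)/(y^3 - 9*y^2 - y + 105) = (y^2 + 14*y + 49)/(y^2 - 2*y - 15)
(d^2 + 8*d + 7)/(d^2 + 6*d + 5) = (d + 7)/(d + 5)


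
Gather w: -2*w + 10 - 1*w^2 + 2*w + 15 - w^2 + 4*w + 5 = -2*w^2 + 4*w + 30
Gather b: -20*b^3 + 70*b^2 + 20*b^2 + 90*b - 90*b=-20*b^3 + 90*b^2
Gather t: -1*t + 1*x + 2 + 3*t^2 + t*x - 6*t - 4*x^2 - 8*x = 3*t^2 + t*(x - 7) - 4*x^2 - 7*x + 2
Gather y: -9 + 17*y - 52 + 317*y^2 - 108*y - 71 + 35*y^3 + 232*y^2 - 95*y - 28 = 35*y^3 + 549*y^2 - 186*y - 160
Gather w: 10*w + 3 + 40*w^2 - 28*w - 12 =40*w^2 - 18*w - 9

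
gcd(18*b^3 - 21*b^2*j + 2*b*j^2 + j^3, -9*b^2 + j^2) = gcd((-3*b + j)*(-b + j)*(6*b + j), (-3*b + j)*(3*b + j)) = 3*b - j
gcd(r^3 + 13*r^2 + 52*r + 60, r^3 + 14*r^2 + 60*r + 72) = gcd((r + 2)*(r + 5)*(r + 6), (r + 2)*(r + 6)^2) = r^2 + 8*r + 12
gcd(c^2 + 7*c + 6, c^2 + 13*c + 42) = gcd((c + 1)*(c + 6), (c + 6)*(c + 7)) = c + 6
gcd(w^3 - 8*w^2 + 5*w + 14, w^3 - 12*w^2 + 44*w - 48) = w - 2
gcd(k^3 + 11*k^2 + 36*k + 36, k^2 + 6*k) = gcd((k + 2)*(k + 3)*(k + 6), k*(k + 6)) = k + 6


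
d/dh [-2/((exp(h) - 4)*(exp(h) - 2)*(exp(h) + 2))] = 2*((exp(h) - 4)*(exp(h) - 2) + (exp(h) - 4)*(exp(h) + 2) + (exp(h) - 2)*(exp(h) + 2))*exp(h)/((exp(h) - 4)^2*(exp(h) - 2)^2*(exp(h) + 2)^2)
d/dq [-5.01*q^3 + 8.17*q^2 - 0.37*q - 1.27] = -15.03*q^2 + 16.34*q - 0.37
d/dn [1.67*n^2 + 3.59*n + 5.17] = 3.34*n + 3.59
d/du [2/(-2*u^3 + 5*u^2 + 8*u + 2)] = 4*(3*u^2 - 5*u - 4)/(-2*u^3 + 5*u^2 + 8*u + 2)^2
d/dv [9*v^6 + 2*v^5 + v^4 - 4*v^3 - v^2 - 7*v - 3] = 54*v^5 + 10*v^4 + 4*v^3 - 12*v^2 - 2*v - 7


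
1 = 1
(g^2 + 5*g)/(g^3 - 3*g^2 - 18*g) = (g + 5)/(g^2 - 3*g - 18)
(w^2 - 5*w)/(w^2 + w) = (w - 5)/(w + 1)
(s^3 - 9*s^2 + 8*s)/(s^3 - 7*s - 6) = s*(-s^2 + 9*s - 8)/(-s^3 + 7*s + 6)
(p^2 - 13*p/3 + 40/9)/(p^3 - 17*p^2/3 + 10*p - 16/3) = (p - 5/3)/(p^2 - 3*p + 2)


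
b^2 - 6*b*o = b*(b - 6*o)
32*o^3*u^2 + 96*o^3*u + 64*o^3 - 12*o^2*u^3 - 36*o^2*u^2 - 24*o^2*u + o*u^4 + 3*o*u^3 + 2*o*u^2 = (-8*o + u)*(-4*o + u)*(u + 2)*(o*u + o)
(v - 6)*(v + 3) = v^2 - 3*v - 18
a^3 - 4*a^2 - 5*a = a*(a - 5)*(a + 1)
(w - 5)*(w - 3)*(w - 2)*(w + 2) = w^4 - 8*w^3 + 11*w^2 + 32*w - 60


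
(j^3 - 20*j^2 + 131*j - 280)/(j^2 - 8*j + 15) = (j^2 - 15*j + 56)/(j - 3)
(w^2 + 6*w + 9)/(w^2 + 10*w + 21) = (w + 3)/(w + 7)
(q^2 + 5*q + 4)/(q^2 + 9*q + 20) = (q + 1)/(q + 5)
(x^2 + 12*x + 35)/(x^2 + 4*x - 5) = (x + 7)/(x - 1)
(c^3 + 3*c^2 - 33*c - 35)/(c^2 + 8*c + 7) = c - 5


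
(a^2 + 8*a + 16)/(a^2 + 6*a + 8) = (a + 4)/(a + 2)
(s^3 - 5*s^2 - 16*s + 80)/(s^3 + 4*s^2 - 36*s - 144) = (s^2 - 9*s + 20)/(s^2 - 36)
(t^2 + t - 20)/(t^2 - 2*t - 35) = (t - 4)/(t - 7)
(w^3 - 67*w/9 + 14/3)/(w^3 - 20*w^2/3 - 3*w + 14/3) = (w^2 + 2*w/3 - 7)/(w^2 - 6*w - 7)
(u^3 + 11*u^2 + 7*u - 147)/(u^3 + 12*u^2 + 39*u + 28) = (u^2 + 4*u - 21)/(u^2 + 5*u + 4)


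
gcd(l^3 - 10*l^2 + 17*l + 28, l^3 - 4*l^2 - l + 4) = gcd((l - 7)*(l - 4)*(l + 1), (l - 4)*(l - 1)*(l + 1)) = l^2 - 3*l - 4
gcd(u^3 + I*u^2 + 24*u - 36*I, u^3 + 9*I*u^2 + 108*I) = u^2 + 3*I*u + 18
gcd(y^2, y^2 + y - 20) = 1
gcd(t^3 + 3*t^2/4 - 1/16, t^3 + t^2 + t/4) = t^2 + t + 1/4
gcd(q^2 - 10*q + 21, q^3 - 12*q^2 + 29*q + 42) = q - 7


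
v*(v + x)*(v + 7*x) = v^3 + 8*v^2*x + 7*v*x^2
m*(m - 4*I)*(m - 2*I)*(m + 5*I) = m^4 - I*m^3 + 22*m^2 - 40*I*m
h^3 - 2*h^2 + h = h*(h - 1)^2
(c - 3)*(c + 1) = c^2 - 2*c - 3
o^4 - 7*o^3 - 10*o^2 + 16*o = o*(o - 8)*(o - 1)*(o + 2)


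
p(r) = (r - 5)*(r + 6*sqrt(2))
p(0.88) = -38.58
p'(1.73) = 6.95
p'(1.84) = 7.17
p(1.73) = -33.40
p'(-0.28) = 2.93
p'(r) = 2*r - 5 + 6*sqrt(2)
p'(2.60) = 8.69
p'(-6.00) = -8.51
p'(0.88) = 5.25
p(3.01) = -22.88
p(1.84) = -32.63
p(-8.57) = 1.15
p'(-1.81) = -0.13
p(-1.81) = -45.46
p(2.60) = -26.60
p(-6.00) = -27.34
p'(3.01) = 9.51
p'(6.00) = 15.49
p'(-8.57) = -13.65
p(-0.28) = -43.32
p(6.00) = 14.49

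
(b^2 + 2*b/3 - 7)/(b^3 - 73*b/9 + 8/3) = 3*(3*b - 7)/(9*b^2 - 27*b + 8)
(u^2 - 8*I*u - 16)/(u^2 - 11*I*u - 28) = (u - 4*I)/(u - 7*I)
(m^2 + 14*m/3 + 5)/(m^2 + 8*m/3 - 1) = (3*m + 5)/(3*m - 1)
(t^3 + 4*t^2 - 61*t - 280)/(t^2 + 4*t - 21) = (t^2 - 3*t - 40)/(t - 3)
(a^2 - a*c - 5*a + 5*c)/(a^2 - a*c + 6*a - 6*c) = (a - 5)/(a + 6)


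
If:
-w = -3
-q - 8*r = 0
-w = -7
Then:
No Solution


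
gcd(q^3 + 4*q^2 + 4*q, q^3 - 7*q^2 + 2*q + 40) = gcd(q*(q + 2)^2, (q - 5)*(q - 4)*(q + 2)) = q + 2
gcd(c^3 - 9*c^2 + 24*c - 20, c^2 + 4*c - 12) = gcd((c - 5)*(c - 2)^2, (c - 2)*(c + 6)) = c - 2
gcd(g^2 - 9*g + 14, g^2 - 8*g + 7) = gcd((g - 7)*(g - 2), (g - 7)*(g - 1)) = g - 7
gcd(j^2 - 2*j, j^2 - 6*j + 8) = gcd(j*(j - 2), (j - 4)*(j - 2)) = j - 2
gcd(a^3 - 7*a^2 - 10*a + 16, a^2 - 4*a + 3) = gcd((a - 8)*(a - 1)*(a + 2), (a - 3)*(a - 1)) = a - 1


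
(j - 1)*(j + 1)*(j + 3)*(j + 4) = j^4 + 7*j^3 + 11*j^2 - 7*j - 12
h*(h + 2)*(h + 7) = h^3 + 9*h^2 + 14*h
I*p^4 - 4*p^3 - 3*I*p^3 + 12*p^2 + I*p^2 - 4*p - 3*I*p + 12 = (p - 3)*(p + I)*(p + 4*I)*(I*p + 1)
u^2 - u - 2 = (u - 2)*(u + 1)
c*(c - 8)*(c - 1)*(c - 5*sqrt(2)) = c^4 - 9*c^3 - 5*sqrt(2)*c^3 + 8*c^2 + 45*sqrt(2)*c^2 - 40*sqrt(2)*c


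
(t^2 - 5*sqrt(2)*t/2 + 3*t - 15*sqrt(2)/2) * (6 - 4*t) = -4*t^3 - 6*t^2 + 10*sqrt(2)*t^2 + 18*t + 15*sqrt(2)*t - 45*sqrt(2)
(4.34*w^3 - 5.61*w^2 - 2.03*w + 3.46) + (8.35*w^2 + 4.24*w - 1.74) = 4.34*w^3 + 2.74*w^2 + 2.21*w + 1.72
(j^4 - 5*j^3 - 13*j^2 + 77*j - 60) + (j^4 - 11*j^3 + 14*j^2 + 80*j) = 2*j^4 - 16*j^3 + j^2 + 157*j - 60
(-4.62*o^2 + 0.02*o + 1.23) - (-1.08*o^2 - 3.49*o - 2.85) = -3.54*o^2 + 3.51*o + 4.08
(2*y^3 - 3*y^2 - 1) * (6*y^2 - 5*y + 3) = 12*y^5 - 28*y^4 + 21*y^3 - 15*y^2 + 5*y - 3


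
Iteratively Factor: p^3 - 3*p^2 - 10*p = (p)*(p^2 - 3*p - 10) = p*(p - 5)*(p + 2)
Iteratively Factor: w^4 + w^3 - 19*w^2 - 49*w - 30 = (w + 2)*(w^3 - w^2 - 17*w - 15) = (w - 5)*(w + 2)*(w^2 + 4*w + 3) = (w - 5)*(w + 1)*(w + 2)*(w + 3)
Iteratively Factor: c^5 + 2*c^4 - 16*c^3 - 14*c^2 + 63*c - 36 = (c - 1)*(c^4 + 3*c^3 - 13*c^2 - 27*c + 36) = (c - 1)*(c + 4)*(c^3 - c^2 - 9*c + 9) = (c - 1)*(c + 3)*(c + 4)*(c^2 - 4*c + 3) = (c - 3)*(c - 1)*(c + 3)*(c + 4)*(c - 1)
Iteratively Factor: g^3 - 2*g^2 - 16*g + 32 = (g + 4)*(g^2 - 6*g + 8) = (g - 2)*(g + 4)*(g - 4)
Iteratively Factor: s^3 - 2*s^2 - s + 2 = (s - 2)*(s^2 - 1) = (s - 2)*(s + 1)*(s - 1)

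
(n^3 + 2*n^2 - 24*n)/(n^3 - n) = (n^2 + 2*n - 24)/(n^2 - 1)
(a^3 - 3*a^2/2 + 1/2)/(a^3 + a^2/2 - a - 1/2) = (a - 1)/(a + 1)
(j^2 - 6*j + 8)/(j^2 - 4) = (j - 4)/(j + 2)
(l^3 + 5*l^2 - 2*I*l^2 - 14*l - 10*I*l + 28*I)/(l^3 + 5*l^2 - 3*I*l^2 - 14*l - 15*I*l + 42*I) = (l - 2*I)/(l - 3*I)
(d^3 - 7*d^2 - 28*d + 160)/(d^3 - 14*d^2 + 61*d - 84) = (d^2 - 3*d - 40)/(d^2 - 10*d + 21)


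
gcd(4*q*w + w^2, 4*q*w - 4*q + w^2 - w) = 4*q + w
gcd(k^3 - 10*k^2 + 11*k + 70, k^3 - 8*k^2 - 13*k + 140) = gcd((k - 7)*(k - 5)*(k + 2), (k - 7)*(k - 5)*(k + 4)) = k^2 - 12*k + 35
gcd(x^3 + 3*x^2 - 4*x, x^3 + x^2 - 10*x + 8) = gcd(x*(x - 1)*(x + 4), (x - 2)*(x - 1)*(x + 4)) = x^2 + 3*x - 4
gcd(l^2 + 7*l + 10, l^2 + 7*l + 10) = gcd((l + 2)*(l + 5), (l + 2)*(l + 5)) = l^2 + 7*l + 10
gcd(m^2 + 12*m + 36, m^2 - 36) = m + 6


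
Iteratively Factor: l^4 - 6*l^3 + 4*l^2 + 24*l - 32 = (l - 2)*(l^3 - 4*l^2 - 4*l + 16) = (l - 2)^2*(l^2 - 2*l - 8) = (l - 2)^2*(l + 2)*(l - 4)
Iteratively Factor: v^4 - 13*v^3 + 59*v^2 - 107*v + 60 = (v - 1)*(v^3 - 12*v^2 + 47*v - 60) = (v - 4)*(v - 1)*(v^2 - 8*v + 15) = (v - 5)*(v - 4)*(v - 1)*(v - 3)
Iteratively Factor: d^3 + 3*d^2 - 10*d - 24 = (d + 4)*(d^2 - d - 6) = (d + 2)*(d + 4)*(d - 3)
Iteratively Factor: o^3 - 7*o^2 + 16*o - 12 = (o - 3)*(o^2 - 4*o + 4) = (o - 3)*(o - 2)*(o - 2)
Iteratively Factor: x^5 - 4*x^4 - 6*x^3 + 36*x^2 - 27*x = (x - 3)*(x^4 - x^3 - 9*x^2 + 9*x) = (x - 3)*(x - 1)*(x^3 - 9*x) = x*(x - 3)*(x - 1)*(x^2 - 9) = x*(x - 3)*(x - 1)*(x + 3)*(x - 3)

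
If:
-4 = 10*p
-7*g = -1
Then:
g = 1/7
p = -2/5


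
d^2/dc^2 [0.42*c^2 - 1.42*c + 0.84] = 0.840000000000000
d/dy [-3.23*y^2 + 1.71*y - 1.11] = 1.71 - 6.46*y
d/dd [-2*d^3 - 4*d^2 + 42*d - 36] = -6*d^2 - 8*d + 42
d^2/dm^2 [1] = 0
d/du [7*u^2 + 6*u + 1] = 14*u + 6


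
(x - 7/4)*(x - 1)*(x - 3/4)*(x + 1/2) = x^4 - 3*x^3 + 33*x^2/16 + 19*x/32 - 21/32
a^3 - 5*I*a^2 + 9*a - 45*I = (a - 5*I)*(a - 3*I)*(a + 3*I)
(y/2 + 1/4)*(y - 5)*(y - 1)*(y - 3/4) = y^4/2 - 25*y^3/8 + 49*y^2/16 + y/2 - 15/16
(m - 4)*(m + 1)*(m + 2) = m^3 - m^2 - 10*m - 8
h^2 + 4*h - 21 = (h - 3)*(h + 7)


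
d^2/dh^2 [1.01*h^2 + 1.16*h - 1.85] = 2.02000000000000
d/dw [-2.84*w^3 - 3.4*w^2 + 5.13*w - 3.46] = -8.52*w^2 - 6.8*w + 5.13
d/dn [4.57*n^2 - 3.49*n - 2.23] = 9.14*n - 3.49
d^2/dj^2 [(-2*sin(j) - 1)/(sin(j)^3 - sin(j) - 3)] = (-8*sin(j)^7 - 9*sin(j)^6 + 4*sin(j)^5 - 64*sin(j)^4 - 23*sin(j)^3 + 71*sin(j)^2 + 3*sin(j) - 10)/(sin(j)*cos(j)^2 + 3)^3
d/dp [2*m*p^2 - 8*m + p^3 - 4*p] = 4*m*p + 3*p^2 - 4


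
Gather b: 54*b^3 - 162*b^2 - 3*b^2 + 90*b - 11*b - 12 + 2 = 54*b^3 - 165*b^2 + 79*b - 10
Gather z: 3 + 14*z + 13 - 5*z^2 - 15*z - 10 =-5*z^2 - z + 6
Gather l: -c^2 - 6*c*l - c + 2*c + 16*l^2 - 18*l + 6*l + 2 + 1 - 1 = -c^2 + c + 16*l^2 + l*(-6*c - 12) + 2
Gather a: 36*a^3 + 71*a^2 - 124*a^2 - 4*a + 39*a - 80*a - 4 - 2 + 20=36*a^3 - 53*a^2 - 45*a + 14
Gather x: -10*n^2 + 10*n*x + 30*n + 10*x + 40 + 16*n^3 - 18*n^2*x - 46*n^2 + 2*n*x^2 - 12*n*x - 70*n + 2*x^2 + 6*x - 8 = 16*n^3 - 56*n^2 - 40*n + x^2*(2*n + 2) + x*(-18*n^2 - 2*n + 16) + 32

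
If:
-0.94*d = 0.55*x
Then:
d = -0.585106382978723*x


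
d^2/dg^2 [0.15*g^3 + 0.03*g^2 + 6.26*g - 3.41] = 0.9*g + 0.06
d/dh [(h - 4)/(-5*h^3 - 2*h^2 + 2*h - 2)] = (-5*h^3 - 2*h^2 + 2*h + (h - 4)*(15*h^2 + 4*h - 2) - 2)/(5*h^3 + 2*h^2 - 2*h + 2)^2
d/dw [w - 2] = 1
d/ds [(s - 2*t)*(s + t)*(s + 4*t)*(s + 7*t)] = 4*s^3 + 30*s^2*t + 30*s*t^2 - 50*t^3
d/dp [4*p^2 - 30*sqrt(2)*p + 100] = 8*p - 30*sqrt(2)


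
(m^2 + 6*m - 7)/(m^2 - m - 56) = (m - 1)/(m - 8)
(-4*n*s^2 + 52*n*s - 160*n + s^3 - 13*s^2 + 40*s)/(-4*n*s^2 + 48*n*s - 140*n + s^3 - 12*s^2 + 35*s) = (s - 8)/(s - 7)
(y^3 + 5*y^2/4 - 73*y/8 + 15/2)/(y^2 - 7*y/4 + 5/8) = (2*y^2 + 5*y - 12)/(2*y - 1)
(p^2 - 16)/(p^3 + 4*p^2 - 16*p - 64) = 1/(p + 4)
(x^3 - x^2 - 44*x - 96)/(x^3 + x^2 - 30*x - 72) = (x - 8)/(x - 6)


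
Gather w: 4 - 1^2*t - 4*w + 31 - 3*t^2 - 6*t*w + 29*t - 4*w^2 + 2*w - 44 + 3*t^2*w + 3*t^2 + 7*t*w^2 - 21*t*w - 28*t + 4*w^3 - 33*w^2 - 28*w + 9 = 4*w^3 + w^2*(7*t - 37) + w*(3*t^2 - 27*t - 30)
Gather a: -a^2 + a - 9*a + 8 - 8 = -a^2 - 8*a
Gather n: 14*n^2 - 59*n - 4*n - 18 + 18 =14*n^2 - 63*n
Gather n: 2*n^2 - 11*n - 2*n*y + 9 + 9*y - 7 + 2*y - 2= 2*n^2 + n*(-2*y - 11) + 11*y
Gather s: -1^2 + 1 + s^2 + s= s^2 + s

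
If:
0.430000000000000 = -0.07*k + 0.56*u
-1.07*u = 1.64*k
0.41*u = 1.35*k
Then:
No Solution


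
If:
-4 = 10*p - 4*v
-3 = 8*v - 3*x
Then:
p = 3*x/20 - 11/20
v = 3*x/8 - 3/8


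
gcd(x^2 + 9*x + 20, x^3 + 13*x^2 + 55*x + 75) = x + 5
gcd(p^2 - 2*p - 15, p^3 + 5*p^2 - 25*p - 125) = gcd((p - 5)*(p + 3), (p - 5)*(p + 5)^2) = p - 5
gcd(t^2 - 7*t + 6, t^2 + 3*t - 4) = t - 1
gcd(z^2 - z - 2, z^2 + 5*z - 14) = z - 2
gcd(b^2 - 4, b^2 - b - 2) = b - 2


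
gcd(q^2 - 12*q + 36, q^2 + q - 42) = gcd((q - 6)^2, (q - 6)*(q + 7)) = q - 6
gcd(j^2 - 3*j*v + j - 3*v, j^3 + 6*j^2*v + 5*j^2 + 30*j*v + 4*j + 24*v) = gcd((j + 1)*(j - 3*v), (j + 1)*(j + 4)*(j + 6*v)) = j + 1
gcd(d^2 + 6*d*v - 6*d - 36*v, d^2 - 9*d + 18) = d - 6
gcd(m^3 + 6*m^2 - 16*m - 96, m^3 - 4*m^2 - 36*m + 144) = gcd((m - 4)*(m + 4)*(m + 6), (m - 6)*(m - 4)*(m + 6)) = m^2 + 2*m - 24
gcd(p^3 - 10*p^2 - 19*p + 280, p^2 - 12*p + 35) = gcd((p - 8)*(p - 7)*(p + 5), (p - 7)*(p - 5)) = p - 7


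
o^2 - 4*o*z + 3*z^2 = (o - 3*z)*(o - z)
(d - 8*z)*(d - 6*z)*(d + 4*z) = d^3 - 10*d^2*z - 8*d*z^2 + 192*z^3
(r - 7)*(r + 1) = r^2 - 6*r - 7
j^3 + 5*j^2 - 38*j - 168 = (j - 6)*(j + 4)*(j + 7)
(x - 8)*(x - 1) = x^2 - 9*x + 8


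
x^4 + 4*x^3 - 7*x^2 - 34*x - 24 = (x - 3)*(x + 1)*(x + 2)*(x + 4)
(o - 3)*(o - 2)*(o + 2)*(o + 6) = o^4 + 3*o^3 - 22*o^2 - 12*o + 72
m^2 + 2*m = m*(m + 2)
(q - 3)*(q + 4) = q^2 + q - 12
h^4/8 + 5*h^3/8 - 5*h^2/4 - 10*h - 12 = (h/4 + 1)*(h/2 + 1)*(h - 4)*(h + 3)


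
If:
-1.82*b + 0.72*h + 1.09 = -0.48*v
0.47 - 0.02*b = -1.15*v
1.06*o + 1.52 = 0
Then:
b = 57.5*v + 23.5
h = 144.680555555556*v + 57.8888888888889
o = -1.43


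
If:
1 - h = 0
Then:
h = 1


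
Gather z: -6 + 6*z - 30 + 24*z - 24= 30*z - 60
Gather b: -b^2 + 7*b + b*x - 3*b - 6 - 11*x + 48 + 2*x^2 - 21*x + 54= -b^2 + b*(x + 4) + 2*x^2 - 32*x + 96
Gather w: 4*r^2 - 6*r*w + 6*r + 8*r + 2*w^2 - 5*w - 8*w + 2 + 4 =4*r^2 + 14*r + 2*w^2 + w*(-6*r - 13) + 6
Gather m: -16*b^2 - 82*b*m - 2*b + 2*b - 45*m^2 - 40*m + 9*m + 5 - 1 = -16*b^2 - 45*m^2 + m*(-82*b - 31) + 4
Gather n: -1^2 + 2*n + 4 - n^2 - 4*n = -n^2 - 2*n + 3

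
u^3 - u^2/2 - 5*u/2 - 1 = (u - 2)*(u + 1/2)*(u + 1)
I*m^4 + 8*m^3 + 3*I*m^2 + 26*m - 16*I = (m - 8*I)*(m - I)*(m + 2*I)*(I*m + 1)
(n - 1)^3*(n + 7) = n^4 + 4*n^3 - 18*n^2 + 20*n - 7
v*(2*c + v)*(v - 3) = 2*c*v^2 - 6*c*v + v^3 - 3*v^2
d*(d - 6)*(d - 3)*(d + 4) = d^4 - 5*d^3 - 18*d^2 + 72*d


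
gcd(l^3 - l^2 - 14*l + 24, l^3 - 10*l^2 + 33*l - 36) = l - 3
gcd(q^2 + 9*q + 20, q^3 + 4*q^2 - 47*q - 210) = q + 5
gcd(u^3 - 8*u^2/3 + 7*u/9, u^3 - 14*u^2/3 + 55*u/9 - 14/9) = u^2 - 8*u/3 + 7/9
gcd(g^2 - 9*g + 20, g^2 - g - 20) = g - 5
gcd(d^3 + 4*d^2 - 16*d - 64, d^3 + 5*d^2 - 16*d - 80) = d^2 - 16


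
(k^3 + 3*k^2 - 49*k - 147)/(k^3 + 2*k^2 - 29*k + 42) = (k^2 - 4*k - 21)/(k^2 - 5*k + 6)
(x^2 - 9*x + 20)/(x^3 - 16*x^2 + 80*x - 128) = (x - 5)/(x^2 - 12*x + 32)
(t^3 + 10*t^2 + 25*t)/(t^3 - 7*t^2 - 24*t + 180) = t*(t + 5)/(t^2 - 12*t + 36)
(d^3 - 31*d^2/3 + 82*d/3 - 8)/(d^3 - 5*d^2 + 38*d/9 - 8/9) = 3*(d - 6)/(3*d - 2)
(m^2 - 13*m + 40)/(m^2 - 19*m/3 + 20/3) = 3*(m - 8)/(3*m - 4)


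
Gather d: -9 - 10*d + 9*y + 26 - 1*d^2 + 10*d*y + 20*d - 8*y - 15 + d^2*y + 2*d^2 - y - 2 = d^2*(y + 1) + d*(10*y + 10)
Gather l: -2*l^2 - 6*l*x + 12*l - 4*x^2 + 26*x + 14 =-2*l^2 + l*(12 - 6*x) - 4*x^2 + 26*x + 14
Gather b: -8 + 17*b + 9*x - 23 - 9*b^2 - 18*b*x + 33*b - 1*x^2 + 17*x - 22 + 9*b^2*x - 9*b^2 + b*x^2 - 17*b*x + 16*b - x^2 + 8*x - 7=b^2*(9*x - 18) + b*(x^2 - 35*x + 66) - 2*x^2 + 34*x - 60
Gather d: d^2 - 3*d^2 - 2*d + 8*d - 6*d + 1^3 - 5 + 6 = 2 - 2*d^2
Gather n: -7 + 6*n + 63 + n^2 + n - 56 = n^2 + 7*n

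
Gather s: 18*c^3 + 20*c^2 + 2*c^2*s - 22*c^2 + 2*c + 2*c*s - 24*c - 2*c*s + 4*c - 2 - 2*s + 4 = 18*c^3 - 2*c^2 - 18*c + s*(2*c^2 - 2) + 2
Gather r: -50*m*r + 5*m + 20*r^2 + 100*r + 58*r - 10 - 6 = 5*m + 20*r^2 + r*(158 - 50*m) - 16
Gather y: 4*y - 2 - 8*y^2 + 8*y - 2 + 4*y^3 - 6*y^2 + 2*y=4*y^3 - 14*y^2 + 14*y - 4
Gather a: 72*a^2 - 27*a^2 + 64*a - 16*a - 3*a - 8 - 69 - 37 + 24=45*a^2 + 45*a - 90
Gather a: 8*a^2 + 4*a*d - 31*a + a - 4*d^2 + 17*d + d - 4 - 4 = 8*a^2 + a*(4*d - 30) - 4*d^2 + 18*d - 8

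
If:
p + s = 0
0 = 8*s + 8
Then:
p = 1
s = -1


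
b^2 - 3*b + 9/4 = (b - 3/2)^2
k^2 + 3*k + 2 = (k + 1)*(k + 2)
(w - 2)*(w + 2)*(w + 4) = w^3 + 4*w^2 - 4*w - 16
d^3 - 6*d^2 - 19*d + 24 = (d - 8)*(d - 1)*(d + 3)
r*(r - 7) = r^2 - 7*r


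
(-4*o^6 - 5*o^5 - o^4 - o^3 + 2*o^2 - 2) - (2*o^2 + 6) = -4*o^6 - 5*o^5 - o^4 - o^3 - 8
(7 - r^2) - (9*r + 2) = -r^2 - 9*r + 5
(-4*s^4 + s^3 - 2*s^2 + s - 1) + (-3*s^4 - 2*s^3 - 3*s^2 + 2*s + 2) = -7*s^4 - s^3 - 5*s^2 + 3*s + 1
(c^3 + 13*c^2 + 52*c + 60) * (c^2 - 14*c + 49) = c^5 - c^4 - 81*c^3 - 31*c^2 + 1708*c + 2940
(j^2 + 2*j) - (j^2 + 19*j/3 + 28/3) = -13*j/3 - 28/3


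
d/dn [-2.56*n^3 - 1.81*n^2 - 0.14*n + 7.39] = -7.68*n^2 - 3.62*n - 0.14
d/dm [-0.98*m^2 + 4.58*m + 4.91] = 4.58 - 1.96*m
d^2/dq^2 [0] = 0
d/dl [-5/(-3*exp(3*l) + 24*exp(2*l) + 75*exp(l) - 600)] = 5*(-3*exp(2*l) + 16*exp(l) + 25)*exp(l)/(3*(exp(3*l) - 8*exp(2*l) - 25*exp(l) + 200)^2)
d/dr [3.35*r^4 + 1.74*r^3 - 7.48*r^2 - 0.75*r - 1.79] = 13.4*r^3 + 5.22*r^2 - 14.96*r - 0.75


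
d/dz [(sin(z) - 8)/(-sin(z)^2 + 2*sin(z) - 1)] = (sin(z) - 15)*cos(z)/(sin(z) - 1)^3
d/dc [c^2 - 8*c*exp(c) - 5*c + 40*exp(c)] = -8*c*exp(c) + 2*c + 32*exp(c) - 5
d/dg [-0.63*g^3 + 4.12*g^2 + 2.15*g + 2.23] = -1.89*g^2 + 8.24*g + 2.15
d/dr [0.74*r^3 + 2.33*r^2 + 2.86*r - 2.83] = 2.22*r^2 + 4.66*r + 2.86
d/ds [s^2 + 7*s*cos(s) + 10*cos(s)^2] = -7*s*sin(s) + 2*s - 10*sin(2*s) + 7*cos(s)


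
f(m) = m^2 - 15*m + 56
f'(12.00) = 9.00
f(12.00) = 20.00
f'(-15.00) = -45.00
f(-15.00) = 506.00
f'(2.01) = -10.98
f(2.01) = 29.89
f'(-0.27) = -15.54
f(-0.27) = 60.12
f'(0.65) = -13.70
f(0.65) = 46.67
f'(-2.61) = -20.22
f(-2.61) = 101.96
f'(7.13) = -0.74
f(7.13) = -0.11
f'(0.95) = -13.10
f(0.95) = 42.65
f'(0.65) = -13.70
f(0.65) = 46.67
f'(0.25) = -14.50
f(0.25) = 52.31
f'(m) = 2*m - 15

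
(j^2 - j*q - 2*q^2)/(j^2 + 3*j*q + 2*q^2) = (j - 2*q)/(j + 2*q)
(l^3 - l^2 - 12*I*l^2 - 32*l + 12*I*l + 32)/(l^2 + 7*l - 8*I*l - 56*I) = (l^2 - l*(1 + 4*I) + 4*I)/(l + 7)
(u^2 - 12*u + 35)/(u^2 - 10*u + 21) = (u - 5)/(u - 3)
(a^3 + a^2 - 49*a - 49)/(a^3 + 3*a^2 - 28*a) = (a^2 - 6*a - 7)/(a*(a - 4))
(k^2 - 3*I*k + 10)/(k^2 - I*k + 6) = (k - 5*I)/(k - 3*I)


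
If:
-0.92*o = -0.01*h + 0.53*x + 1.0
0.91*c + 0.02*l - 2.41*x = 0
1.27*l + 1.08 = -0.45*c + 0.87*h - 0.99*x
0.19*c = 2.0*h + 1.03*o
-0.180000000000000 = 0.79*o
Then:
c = -4.00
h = -0.26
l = 1.55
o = -0.23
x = -1.50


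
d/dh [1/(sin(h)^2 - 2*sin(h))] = 2*(1 - sin(h))*cos(h)/((sin(h) - 2)^2*sin(h)^2)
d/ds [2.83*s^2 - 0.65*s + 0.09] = 5.66*s - 0.65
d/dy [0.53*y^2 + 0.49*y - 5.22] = 1.06*y + 0.49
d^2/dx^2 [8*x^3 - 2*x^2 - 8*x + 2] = 48*x - 4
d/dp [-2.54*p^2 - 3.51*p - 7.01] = -5.08*p - 3.51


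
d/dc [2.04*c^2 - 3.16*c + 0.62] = 4.08*c - 3.16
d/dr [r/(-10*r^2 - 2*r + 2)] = (-5*r^2 + r*(10*r + 1) - r + 1)/(2*(5*r^2 + r - 1)^2)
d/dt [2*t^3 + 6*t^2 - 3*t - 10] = 6*t^2 + 12*t - 3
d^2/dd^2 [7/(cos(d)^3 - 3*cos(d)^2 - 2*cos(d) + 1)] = 7*((-5*cos(d) - 24*cos(2*d) + 9*cos(3*d))*(cos(d)^3 - 3*cos(d)^2 - 2*cos(d) + 1)/4 + 2*(-3*cos(d)^2 + 6*cos(d) + 2)^2*sin(d)^2)/(cos(d)^3 - 3*cos(d)^2 - 2*cos(d) + 1)^3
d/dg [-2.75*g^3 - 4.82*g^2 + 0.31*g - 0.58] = -8.25*g^2 - 9.64*g + 0.31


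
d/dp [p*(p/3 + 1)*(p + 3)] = (p + 1)*(p + 3)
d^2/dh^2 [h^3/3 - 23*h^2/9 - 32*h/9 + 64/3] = 2*h - 46/9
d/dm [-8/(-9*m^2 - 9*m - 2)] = 72*(-2*m - 1)/(9*m^2 + 9*m + 2)^2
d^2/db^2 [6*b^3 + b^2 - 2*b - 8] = 36*b + 2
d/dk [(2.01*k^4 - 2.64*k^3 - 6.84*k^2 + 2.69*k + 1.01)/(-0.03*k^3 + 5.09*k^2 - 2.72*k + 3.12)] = (-0.0603*k^6 + 20.4618*k^5 - 30.0444*k^4 + 39.6078*k^3 - 19.7068*k^2 - 52.9634*k + 11.14)/(0.0009*k^6 - 0.3054*k^5 + 26.0713*k^4 - 27.8768*k^3 + 39.16*k^2 - 16.9728*k + 9.7344)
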